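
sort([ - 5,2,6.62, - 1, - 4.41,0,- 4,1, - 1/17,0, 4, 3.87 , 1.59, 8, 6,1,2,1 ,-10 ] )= [ - 10, - 5, - 4.41, - 4, - 1 , - 1/17,0,0,1,1,1,1.59,2,2,3.87,4,6,6.62,8 ]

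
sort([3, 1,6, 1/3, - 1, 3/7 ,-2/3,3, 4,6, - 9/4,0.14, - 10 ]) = [ - 10, -9/4, - 1,-2/3,0.14, 1/3, 3/7, 1, 3,3,  4,6,6]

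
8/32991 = 8/32991=0.00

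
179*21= 3759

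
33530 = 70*479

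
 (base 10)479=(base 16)1df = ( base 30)ft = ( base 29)GF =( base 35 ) do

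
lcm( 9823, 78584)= 78584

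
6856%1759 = 1579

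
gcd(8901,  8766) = 9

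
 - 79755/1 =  - 79755 = -  79755.00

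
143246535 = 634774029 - 491527494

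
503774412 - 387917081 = 115857331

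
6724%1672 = 36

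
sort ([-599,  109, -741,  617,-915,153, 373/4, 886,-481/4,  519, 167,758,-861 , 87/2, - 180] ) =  [-915, - 861,-741,-599,-180, - 481/4,87/2,373/4, 109, 153,  167,519,  617,758,  886 ]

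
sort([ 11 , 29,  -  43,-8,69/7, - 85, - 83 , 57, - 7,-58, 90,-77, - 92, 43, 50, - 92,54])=[ - 92,-92, - 85, - 83,-77, - 58,-43,-8, - 7, 69/7,11,29,43, 50,54, 57,  90]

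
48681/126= 5409/14 = 386.36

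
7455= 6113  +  1342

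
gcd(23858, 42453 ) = 1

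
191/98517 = 191/98517 = 0.00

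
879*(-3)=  - 2637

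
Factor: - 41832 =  -2^3*3^2*7^1*83^1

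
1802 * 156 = 281112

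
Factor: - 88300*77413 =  - 2^2*5^2 * 7^1*883^1*11059^1 =- 6835567900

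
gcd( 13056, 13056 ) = 13056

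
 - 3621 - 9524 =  - 13145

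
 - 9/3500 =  - 1+3491/3500 = - 0.00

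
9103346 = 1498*6077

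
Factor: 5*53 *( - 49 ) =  - 5^1*7^2 * 53^1 = - 12985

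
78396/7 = 78396/7 = 11199.43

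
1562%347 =174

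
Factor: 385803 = 3^4*11^1 *433^1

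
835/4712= 835/4712  =  0.18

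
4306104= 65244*66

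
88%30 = 28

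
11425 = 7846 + 3579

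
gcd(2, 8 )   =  2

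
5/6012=5/6012 = 0.00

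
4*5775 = 23100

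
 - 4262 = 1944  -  6206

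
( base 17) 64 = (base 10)106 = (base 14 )78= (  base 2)1101010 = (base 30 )3G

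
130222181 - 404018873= - 273796692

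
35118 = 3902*9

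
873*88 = 76824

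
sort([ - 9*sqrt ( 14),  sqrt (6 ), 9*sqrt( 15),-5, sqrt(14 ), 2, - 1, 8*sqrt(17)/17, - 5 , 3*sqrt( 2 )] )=[- 9*sqrt( 14) , - 5, - 5, - 1, 8*sqrt (17)/17, 2, sqrt( 6), sqrt( 14 ),3*sqrt(2 ),9*sqrt ( 15 )]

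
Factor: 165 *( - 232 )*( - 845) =32346600 =2^3*3^1*5^2*11^1 * 13^2*29^1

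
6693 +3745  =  10438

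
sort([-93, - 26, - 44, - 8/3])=[ - 93, - 44, - 26, - 8/3]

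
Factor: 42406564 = 2^2*10601641^1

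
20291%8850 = 2591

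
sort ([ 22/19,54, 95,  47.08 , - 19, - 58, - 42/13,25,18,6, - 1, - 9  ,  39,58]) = [ - 58, - 19, - 9, - 42/13, - 1, 22/19,6,18, 25,39, 47.08,54, 58,95]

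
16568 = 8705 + 7863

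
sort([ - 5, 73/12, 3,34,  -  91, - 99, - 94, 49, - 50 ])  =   [  -  99,-94, - 91,- 50,  -  5,3,73/12,34,49]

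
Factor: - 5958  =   - 2^1 * 3^2*331^1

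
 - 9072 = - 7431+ - 1641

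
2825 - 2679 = 146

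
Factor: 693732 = 2^2*3^1*13^1*4447^1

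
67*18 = 1206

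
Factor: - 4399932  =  -2^2*3^1*43^1*8527^1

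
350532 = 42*8346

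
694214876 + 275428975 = 969643851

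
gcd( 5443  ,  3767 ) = 1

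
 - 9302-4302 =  - 13604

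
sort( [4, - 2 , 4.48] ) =[ - 2, 4,  4.48]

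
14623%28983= 14623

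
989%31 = 28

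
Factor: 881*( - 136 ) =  - 119816 = - 2^3* 17^1*881^1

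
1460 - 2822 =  - 1362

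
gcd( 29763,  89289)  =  29763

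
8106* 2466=19989396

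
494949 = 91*5439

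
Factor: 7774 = 2^1*13^2*23^1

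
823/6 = 823/6=137.17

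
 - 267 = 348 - 615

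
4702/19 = 4702/19 = 247.47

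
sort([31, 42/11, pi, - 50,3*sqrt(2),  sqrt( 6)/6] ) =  [- 50, sqrt( 6)/6,pi,42/11, 3 * sqrt(2), 31 ] 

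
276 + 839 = 1115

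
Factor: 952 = 2^3*7^1*17^1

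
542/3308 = 271/1654 = 0.16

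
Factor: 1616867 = 7^1*31^1  *  7451^1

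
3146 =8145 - 4999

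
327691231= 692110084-364418853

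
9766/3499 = 9766/3499 = 2.79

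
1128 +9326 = 10454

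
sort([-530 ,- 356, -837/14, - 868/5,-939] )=[ - 939, - 530 , - 356,-868/5, - 837/14 ] 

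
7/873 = 7/873=0.01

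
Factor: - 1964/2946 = -2^1 * 3^( - 1) = - 2/3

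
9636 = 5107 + 4529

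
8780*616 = 5408480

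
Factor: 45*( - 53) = - 3^2*5^1*53^1 = -  2385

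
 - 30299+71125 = 40826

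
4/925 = 4/925   =  0.00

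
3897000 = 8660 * 450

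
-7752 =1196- 8948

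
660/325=2 + 2/65  =  2.03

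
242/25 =242/25 = 9.68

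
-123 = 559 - 682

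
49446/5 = 9889 + 1/5=9889.20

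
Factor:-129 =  - 3^1 * 43^1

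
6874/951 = 6874/951 = 7.23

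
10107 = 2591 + 7516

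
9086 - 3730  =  5356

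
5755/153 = 5755/153 = 37.61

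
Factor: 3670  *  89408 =328127360 = 2^7*5^1 * 11^1*127^1 * 367^1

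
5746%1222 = 858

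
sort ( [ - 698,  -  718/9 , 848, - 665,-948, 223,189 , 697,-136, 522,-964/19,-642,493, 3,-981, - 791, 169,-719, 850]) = [-981,-948, - 791, - 719, - 698,-665,-642,- 136,- 718/9,-964/19, 3,169, 189, 223, 493, 522,697,848,850]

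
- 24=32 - 56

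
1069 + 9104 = 10173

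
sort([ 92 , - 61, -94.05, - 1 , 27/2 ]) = [ - 94.05,- 61,-1,27/2,92 ]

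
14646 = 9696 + 4950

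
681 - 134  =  547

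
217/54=217/54 = 4.02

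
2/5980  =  1/2990= 0.00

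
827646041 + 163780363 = 991426404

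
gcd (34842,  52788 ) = 6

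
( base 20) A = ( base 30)a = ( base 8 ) 12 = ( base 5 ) 20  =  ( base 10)10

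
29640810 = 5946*4985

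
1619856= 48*33747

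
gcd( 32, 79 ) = 1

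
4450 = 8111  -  3661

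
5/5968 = 5/5968 = 0.00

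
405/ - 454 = -1+49/454 = - 0.89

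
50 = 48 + 2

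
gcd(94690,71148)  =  2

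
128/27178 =64/13589 = 0.00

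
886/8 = 110 + 3/4 =110.75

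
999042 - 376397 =622645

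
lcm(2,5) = 10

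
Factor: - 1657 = -1657^1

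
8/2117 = 8/2117 =0.00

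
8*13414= 107312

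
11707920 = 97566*120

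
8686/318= 27 + 50/159  =  27.31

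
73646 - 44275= 29371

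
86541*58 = 5019378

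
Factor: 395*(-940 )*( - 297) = 2^2*3^3*5^2*11^1*47^1*79^1 = 110276100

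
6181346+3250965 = 9432311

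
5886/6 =981 = 981.00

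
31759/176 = 180 + 79/176 = 180.45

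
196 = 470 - 274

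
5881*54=317574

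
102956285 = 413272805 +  - 310316520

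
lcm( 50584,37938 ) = 151752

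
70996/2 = 35498= 35498.00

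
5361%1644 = 429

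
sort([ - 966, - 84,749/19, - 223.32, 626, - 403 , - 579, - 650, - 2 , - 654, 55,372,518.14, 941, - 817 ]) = [ - 966, - 817, - 654 , -650, - 579, - 403,- 223.32 , - 84, - 2,749/19 , 55,372, 518.14,626, 941 ] 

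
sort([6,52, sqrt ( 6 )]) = [ sqrt( 6 ), 6 , 52 ] 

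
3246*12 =38952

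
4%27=4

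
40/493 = 40/493 = 0.08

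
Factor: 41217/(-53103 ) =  - 11^1*31^( - 1)*571^ ( - 1) *1249^1 = - 13739/17701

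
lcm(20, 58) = 580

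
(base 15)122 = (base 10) 257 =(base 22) bf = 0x101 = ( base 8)401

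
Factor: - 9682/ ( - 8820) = 2^ (- 1)*3^( - 2)*5^ ( - 1)*7^( -2)*47^1*103^1 = 4841/4410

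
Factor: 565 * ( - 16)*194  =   - 2^5*5^1*97^1*113^1  =  - 1753760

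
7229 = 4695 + 2534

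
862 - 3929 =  - 3067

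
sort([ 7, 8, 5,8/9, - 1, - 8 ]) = [  -  8, - 1,8/9,5,  7, 8] 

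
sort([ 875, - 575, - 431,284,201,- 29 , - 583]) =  [ - 583, - 575,-431,-29,201,284, 875 ]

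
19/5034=19/5034 =0.00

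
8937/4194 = 2 + 61/466= 2.13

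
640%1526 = 640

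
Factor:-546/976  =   -273/488 = - 2^( - 3)*3^1*7^1*13^1*61^( - 1)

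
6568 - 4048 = 2520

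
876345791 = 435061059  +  441284732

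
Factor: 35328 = 2^9*3^1*23^1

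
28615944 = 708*40418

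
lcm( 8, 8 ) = 8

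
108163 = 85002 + 23161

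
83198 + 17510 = 100708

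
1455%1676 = 1455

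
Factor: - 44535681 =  - 3^2 * 4948409^1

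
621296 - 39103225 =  - 38481929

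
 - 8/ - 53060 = 2/13265 = 0.00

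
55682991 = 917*60723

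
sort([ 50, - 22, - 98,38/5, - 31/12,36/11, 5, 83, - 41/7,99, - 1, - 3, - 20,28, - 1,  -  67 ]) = [ - 98, - 67, - 22,-20, - 41/7, - 3, - 31/12, - 1, - 1,  36/11,5,38/5,  28,  50,  83, 99]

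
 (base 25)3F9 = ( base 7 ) 6405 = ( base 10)2259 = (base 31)2ar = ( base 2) 100011010011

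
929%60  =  29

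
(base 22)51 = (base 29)3o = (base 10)111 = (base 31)3I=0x6f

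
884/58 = 442/29  =  15.24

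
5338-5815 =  - 477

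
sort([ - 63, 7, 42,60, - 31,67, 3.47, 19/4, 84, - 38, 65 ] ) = [ - 63, - 38, - 31, 3.47, 19/4, 7,42, 60 , 65, 67,  84 ]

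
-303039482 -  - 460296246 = 157256764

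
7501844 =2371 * 3164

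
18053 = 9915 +8138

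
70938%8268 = 4794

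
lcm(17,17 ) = 17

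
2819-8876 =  - 6057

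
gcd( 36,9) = 9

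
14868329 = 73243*203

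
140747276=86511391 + 54235885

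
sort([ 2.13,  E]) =[ 2.13,E ] 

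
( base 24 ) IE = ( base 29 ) FB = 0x1BE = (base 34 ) D4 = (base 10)446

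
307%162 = 145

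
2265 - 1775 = 490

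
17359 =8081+9278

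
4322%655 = 392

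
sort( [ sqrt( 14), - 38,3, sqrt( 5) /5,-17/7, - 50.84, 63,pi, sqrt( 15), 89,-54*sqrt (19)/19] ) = [ - 50.84, - 38,-54*sqrt ( 19)/19, - 17/7,sqrt( 5)/5, 3, pi, sqrt ( 14),sqrt( 15), 63, 89 ]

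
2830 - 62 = 2768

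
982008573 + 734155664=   1716164237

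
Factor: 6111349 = 6111349^1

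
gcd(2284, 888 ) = 4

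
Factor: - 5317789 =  - 311^1* 17099^1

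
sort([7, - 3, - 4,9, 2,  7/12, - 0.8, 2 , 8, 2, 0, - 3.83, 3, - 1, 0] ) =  [ - 4, - 3.83,-3, - 1,  -  0.8, 0, 0, 7/12,2,2, 2, 3, 7 , 8, 9]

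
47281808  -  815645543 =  - 768363735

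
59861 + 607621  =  667482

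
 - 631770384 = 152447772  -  784218156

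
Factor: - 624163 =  - 624163^1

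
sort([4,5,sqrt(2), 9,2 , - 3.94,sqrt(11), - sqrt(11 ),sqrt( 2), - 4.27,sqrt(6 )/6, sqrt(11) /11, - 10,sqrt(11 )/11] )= [ - 10,-4.27, - 3.94,-sqrt(11 ), sqrt(11 )/11,sqrt( 11 )/11,sqrt(6)/6,  sqrt ( 2 ) , sqrt( 2),2,sqrt (11),4, 5,9] 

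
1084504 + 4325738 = 5410242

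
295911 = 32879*9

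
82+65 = 147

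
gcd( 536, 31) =1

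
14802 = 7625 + 7177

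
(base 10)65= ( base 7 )122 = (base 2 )1000001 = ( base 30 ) 25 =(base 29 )27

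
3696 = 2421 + 1275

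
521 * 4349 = 2265829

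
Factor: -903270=-2^1*3^1*5^1 * 30109^1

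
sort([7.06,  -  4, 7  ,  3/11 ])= [ - 4,3/11,7,7.06]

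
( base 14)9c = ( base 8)212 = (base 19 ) 75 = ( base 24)5I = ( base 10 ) 138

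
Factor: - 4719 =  - 3^1* 11^2*13^1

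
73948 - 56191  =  17757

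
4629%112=37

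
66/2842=33/1421=0.02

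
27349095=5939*4605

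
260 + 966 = 1226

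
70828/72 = 983 + 13/18  =  983.72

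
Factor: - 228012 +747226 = 519214= 2^1*17^1*15271^1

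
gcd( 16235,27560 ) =5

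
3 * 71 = 213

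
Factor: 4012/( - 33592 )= - 59/494 = -2^( - 1)*13^ (- 1 )*19^(-1 )*59^1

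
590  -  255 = 335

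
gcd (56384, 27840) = 64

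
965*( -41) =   -  39565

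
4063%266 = 73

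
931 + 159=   1090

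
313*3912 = 1224456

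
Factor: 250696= 2^3*31337^1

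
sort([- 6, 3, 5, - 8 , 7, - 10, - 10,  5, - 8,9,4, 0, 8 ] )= [ - 10,  -  10, - 8 ,-8, - 6 , 0,3, 4,5,5, 7,8,9 ]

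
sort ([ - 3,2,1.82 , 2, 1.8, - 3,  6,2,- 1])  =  [ - 3,-3, - 1,1.8, 1.82,2,2, 2,6] 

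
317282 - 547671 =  - 230389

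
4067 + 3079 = 7146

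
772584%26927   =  18628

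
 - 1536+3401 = 1865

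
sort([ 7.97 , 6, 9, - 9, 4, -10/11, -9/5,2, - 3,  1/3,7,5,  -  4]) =[ - 9,  -  4,-3 , - 9/5, - 10/11, 1/3 , 2, 4,5,6,7,7.97,9]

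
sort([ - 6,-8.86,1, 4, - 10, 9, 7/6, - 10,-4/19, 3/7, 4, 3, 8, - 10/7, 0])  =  [-10, - 10, - 8.86, - 6,-10/7 , - 4/19, 0,3/7,1, 7/6,3, 4,  4, 8,9 ]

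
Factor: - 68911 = -137^1*503^1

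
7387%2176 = 859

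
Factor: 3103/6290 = 2^( - 1 )*5^(- 1 )*17^(-1 )*29^1*37^( - 1)*107^1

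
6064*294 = 1782816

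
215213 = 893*241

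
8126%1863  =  674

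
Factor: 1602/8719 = 2^1*3^2*89^1*8719^( - 1) 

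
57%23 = 11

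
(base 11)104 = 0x7d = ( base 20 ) 65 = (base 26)4L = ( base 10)125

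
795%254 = 33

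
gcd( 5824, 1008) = 112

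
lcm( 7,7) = 7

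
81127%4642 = 2213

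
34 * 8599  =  292366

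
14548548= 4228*3441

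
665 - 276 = 389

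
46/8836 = 23/4418 = 0.01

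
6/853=6/853 =0.01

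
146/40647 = 146/40647 = 0.00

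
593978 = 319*1862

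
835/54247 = 835/54247=   0.02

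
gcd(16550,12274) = 2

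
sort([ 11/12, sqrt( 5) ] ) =[11/12, sqrt( 5)]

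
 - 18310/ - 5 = 3662/1 = 3662.00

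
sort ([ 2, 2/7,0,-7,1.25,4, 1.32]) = [ - 7, 0,  2/7,1.25,1.32, 2 , 4 ]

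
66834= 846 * 79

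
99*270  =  26730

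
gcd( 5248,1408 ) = 128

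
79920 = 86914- 6994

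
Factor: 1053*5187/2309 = 5461911/2309 = 3^5 * 7^1*13^2*19^1 * 2309^( - 1)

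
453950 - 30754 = 423196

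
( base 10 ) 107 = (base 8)153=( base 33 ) 38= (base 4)1223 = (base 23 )4F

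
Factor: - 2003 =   -  2003^1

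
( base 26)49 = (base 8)161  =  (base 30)3n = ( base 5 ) 423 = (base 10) 113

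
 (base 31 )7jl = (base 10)7337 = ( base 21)GD8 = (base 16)1CA9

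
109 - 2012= - 1903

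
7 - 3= 4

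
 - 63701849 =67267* ( - 947 ) 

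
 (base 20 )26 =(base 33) 1D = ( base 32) 1e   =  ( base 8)56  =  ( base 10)46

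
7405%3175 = 1055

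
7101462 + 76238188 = 83339650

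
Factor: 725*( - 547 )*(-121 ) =5^2*11^2*29^1*547^1 = 47985575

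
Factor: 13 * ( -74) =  - 962 = - 2^1*13^1*37^1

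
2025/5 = 405 = 405.00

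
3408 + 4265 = 7673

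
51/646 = 3/38 = 0.08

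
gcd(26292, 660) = 12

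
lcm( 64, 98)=3136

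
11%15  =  11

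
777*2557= 1986789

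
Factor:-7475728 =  - 2^4*13^1*127^1*283^1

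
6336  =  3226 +3110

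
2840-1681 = 1159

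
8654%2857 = 83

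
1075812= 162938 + 912874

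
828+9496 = 10324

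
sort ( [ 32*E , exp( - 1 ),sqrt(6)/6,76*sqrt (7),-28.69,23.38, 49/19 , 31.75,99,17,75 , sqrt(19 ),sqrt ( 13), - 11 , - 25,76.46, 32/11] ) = [ - 28.69,-25, - 11,exp( -1), sqrt( 6 )/6,  49/19, 32/11,sqrt(13 ),sqrt(19),17,23.38,31.75,75,76.46,32 * E, 99, 76*sqrt( 7 )]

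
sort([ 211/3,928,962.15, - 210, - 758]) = [ - 758, - 210, 211/3,928,962.15]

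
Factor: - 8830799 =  - 463^1 * 19073^1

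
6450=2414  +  4036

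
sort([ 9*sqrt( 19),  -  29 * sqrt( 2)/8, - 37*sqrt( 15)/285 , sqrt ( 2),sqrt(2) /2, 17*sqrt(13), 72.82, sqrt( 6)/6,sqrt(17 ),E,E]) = [ - 29*sqrt(2 )/8,-37 *sqrt( 15)/285,sqrt( 6)/6 , sqrt( 2)/2 , sqrt (2),E , E, sqrt( 17), 9  *  sqrt( 19 ),17*sqrt( 13), 72.82]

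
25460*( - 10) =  - 254600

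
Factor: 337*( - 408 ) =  - 2^3*3^1*17^1*337^1 = - 137496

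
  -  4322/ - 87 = 49  +  59/87 = 49.68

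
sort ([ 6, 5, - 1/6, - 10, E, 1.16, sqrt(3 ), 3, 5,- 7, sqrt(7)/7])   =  [ - 10,-7, -1/6 , sqrt( 7 )/7, 1.16,sqrt ( 3 ),E,  3,5, 5, 6 ]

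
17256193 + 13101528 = 30357721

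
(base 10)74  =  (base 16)4A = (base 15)4E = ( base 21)3B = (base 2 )1001010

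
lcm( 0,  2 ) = 0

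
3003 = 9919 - 6916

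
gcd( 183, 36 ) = 3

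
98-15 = 83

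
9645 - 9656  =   - 11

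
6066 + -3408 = 2658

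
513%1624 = 513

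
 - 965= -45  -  920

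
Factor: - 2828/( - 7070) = 2/5 =2^1*5^ ( - 1 ) 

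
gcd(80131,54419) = 1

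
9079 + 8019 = 17098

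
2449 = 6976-4527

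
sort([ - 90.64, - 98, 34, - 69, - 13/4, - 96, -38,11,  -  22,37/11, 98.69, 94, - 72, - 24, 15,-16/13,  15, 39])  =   [ - 98 , - 96, - 90.64, - 72, - 69, - 38, - 24, - 22, - 13/4, - 16/13,37/11  ,  11, 15, 15,34 , 39, 94, 98.69]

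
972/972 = 1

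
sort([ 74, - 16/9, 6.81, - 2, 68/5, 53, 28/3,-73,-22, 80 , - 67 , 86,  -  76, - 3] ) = [-76, - 73,-67,-22,  -  3, - 2, -16/9, 6.81,28/3, 68/5 , 53, 74  ,  80, 86]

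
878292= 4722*186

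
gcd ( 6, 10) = 2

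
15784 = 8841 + 6943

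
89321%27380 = 7181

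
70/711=70/711  =  0.10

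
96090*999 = 95993910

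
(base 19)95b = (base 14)1319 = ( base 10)3355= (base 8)6433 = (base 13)16B1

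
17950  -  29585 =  - 11635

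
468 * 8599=4024332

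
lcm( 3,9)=9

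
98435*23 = 2264005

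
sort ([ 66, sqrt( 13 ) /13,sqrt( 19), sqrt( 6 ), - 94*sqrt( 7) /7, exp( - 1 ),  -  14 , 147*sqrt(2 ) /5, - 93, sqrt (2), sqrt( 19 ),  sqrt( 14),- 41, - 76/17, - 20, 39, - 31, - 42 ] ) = [ - 93, - 42, - 41, -94*sqrt( 7)/7, - 31, - 20, - 14, - 76/17, sqrt (13) /13, exp( - 1 ), sqrt( 2), sqrt( 6), sqrt(14), sqrt( 19 ), sqrt( 19 ), 39, 147*sqrt( 2)/5, 66 ]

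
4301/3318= 1+ 983/3318 = 1.30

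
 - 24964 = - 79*316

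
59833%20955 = 17923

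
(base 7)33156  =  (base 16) 2082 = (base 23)fgj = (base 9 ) 12366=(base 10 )8322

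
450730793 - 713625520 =  -  262894727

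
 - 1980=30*( - 66 )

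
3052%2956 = 96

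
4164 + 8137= 12301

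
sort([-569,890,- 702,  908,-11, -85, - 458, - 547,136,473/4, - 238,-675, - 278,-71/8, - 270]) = [-702, - 675,- 569, - 547,-458, - 278,- 270 ,-238, - 85, -11,-71/8, 473/4, 136,890,908]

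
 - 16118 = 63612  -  79730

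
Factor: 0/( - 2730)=0^1 = 0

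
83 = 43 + 40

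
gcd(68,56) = 4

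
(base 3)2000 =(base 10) 54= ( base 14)3C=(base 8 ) 66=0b110110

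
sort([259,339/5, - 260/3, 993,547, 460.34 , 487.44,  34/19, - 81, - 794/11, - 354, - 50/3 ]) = [ -354, - 260/3, - 81,-794/11, -50/3, 34/19, 339/5,259,460.34,487.44, 547,993 ]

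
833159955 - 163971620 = 669188335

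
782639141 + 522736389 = 1305375530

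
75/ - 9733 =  - 75/9733 = - 0.01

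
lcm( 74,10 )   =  370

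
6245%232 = 213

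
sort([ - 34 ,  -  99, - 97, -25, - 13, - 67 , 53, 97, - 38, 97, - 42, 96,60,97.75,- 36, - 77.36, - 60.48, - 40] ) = [ - 99,  -  97  , - 77.36,-67, - 60.48,  -  42,-40, - 38, -36, - 34, - 25,-13, 53, 60, 96, 97, 97,97.75]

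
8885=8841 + 44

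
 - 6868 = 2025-8893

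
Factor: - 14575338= - 2^1*3^2*809741^1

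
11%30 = 11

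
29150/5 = 5830  =  5830.00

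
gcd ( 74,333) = 37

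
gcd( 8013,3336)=3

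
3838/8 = 479 + 3/4 = 479.75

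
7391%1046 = 69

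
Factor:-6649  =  -61^1*109^1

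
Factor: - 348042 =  - 2^1 *3^1*19^1*43^1*71^1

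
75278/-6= -12547 + 2/3 = - 12546.33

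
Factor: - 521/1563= - 3^ ( - 1 )= - 1/3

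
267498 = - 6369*( - 42 )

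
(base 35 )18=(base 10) 43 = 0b101011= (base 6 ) 111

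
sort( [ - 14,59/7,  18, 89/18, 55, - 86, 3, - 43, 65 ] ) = [ - 86,  -  43, - 14, 3,  89/18, 59/7 , 18,  55, 65 ]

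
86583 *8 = 692664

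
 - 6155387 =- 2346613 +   -  3808774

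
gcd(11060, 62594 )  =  14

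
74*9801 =725274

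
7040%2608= 1824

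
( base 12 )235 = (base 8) 511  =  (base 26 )ch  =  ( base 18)105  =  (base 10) 329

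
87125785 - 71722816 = 15402969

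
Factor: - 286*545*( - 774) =2^2*3^2*5^1 * 11^1* 13^1*43^1*109^1 = 120643380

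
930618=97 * 9594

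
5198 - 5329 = - 131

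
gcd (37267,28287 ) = 449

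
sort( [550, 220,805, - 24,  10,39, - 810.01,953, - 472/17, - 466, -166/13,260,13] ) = [ -810.01, - 466 , - 472/17, - 24,- 166/13, 10,13,39, 220, 260,550, 805,953 ] 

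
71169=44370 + 26799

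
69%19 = 12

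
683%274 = 135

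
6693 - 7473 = - 780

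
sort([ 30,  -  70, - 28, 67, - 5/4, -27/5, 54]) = [-70, - 28, - 27/5, - 5/4,30, 54,67]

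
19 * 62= 1178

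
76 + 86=162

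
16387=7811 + 8576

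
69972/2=34986 = 34986.00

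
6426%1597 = 38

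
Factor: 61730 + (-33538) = 2^5*881^1 = 28192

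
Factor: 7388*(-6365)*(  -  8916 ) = 2^4*3^1*5^1 * 19^1*67^1*743^1*1847^1 = 419271511920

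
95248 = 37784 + 57464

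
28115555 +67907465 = 96023020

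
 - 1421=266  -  1687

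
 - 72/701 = -72/701 = - 0.10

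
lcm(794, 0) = 0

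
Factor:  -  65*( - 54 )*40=140400 = 2^4*3^3*5^2*13^1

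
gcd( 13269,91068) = 3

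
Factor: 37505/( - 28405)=  -  19^( - 1 )  *  23^( - 1)*577^1 = -577/437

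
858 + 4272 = 5130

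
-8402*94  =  -789788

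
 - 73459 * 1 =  - 73459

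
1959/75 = 26 + 3/25 = 26.12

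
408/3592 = 51/449 = 0.11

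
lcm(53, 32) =1696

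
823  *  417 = 343191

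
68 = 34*2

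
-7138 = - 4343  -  2795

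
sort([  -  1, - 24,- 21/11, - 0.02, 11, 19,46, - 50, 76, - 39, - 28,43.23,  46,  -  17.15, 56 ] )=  [ - 50, - 39 , -28,-24,-17.15,  -  21/11, - 1, - 0.02 , 11, 19 , 43.23,46, 46,56, 76]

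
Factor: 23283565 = 5^1*47^1*99079^1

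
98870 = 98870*1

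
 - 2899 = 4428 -7327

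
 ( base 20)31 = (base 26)29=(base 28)25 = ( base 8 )75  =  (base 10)61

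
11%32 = 11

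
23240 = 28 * 830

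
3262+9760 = 13022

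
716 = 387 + 329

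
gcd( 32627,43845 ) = 79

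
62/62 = 1  =  1.00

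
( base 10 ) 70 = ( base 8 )106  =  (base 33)24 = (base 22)34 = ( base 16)46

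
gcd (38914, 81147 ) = 1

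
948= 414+534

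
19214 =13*1478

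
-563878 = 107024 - 670902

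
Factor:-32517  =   - 3^2*3613^1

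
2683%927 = 829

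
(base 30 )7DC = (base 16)1a2e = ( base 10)6702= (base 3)100012020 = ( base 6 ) 51010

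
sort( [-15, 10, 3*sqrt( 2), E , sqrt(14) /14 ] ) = [-15,sqrt( 14 )/14,  E , 3*sqrt( 2),10 ] 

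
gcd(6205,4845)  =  85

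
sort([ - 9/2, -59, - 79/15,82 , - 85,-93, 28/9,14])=[-93, - 85,-59 , - 79/15, - 9/2,28/9,14,82]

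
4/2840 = 1/710 = 0.00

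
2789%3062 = 2789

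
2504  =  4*626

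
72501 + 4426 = 76927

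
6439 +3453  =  9892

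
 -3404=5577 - 8981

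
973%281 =130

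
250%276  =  250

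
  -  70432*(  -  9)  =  633888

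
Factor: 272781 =3^3*10103^1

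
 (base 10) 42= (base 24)1I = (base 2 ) 101010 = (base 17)28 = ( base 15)2C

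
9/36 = 1/4 = 0.25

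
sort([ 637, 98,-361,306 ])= [ -361, 98,306, 637] 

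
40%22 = 18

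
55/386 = 55/386= 0.14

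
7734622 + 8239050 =15973672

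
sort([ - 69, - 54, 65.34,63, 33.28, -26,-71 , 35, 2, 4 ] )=[-71, - 69, - 54,-26, 2, 4, 33.28, 35, 63,65.34 ] 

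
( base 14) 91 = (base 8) 177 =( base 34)3p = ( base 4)1333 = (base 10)127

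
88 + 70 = 158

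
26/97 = 26/97= 0.27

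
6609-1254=5355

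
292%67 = 24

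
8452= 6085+2367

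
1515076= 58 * 26122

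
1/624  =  1/624  =  0.00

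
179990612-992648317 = -812657705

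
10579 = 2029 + 8550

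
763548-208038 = 555510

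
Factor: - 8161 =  - 8161^1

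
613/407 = 613/407=1.51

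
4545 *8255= 37518975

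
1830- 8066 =  -  6236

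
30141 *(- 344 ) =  - 10368504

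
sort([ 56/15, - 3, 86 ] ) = [  -  3, 56/15, 86] 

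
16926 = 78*217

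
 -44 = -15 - 29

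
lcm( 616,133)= 11704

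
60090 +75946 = 136036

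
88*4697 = 413336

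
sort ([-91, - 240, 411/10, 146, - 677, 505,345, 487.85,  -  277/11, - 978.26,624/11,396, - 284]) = [ - 978.26, - 677, - 284,- 240, - 91, - 277/11, 411/10, 624/11,146, 345 , 396,487.85, 505]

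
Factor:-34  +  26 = - 2^3 = - 8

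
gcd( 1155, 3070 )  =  5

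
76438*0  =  0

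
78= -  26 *( - 3) 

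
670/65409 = 670/65409 = 0.01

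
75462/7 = 10780 + 2/7=10780.29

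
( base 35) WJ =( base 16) 473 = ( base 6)5135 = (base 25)1KE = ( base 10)1139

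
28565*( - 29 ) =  - 828385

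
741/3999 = 247/1333 = 0.19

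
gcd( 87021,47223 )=297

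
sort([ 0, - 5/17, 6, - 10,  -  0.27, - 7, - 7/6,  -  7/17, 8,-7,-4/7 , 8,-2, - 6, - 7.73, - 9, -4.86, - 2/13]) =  [ - 10,  -  9, - 7.73, - 7, - 7,-6,-4.86, - 2, - 7/6, - 4/7 ,-7/17,-5/17, -0.27,-2/13,0,  6, 8, 8]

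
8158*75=611850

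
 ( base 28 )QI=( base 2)1011101010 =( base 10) 746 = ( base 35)LB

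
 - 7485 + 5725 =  - 1760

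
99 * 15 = 1485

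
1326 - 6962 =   -  5636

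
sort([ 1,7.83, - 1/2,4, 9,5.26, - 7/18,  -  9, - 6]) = [- 9, - 6, - 1/2, - 7/18, 1,4,5.26,7.83,9] 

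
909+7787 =8696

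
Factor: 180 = 2^2*3^2 * 5^1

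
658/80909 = 658/80909 = 0.01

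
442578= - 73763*( - 6)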